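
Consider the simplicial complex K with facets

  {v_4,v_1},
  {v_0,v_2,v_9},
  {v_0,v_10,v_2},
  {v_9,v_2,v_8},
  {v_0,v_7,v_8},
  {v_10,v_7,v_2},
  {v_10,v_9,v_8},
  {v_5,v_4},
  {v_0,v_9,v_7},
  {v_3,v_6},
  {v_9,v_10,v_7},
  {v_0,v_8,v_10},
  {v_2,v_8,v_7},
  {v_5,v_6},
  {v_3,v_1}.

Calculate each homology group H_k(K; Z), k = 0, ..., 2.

Take the total order v_0 < v_1 < v_2 < v_3 < v_4 < v_5 < v_6 < v_7 < v_8 < v_9 < v_10 on the vertex set. Then K (dimension 2) consists of the simplices:

  0-simplices (11): [v_0], [v_1], [v_2], [v_3], [v_4], [v_5], [v_6], [v_7], [v_8], [v_9], [v_10]
  1-simplices (20): (20 of them)
  2-simplices (10): [v_0,v_2,v_9], [v_0,v_2,v_10], [v_0,v_7,v_8], [v_0,v_7,v_9], [v_0,v_8,v_10], [v_2,v_7,v_8], [v_2,v_7,v_10], [v_2,v_8,v_9], [v_7,v_9,v_10], [v_8,v_9,v_10]

giving chain groups C_0 ≅ Z^11, C_1 ≅ Z^20, C_2 ≅ Z^10.

Boundary ∂_1: C_1 → C_0 maps an edge to its endpoints' difference, ∂[p,q] = q − p. For instance
  ∂[v_7,v_8] = [v_8] − [v_7].
The resulting 11×20 matrix has rank 9, and its Smith normal form has invariant factors (1,1,1,1,1,1,1,1,1).

Boundary ∂_2: C_2 → C_1 maps a triangle to the signed sum of its edges. For instance
  ∂[v_0,v_7,v_9] = [v_7,v_9] − [v_0,v_9] + [v_0,v_7],
  ∂[v_8,v_9,v_10] = [v_9,v_10] − [v_8,v_10] + [v_8,v_9].
The 20×10 boundary matrix has rank 10 and Smith normal form diag(1,1,1,1,1,1,1,1,1,2).

Now H_k = ker ∂_k / im ∂_{k+1}, so:

  H_0: rank C_0 − rank ∂_1 = 11 − 9 = 2, and the invariant factors of ∂_1 are all 1, so H_0 ≅ Z^2.
  H_1: rank ker ∂_1 − rank ∂_2 = (20 − 9) − 10 = 1, and ∂_2 has invariant factor 2 > 1, so H_1 ≅ Z ⊕ Z/2Z.
  H_2: rank ker ∂_2 − rank ∂_3 = (10 − 10) − 0 = 0, and there is no ∂_3, so H_2 ≅ 0.

H_0 = Z^2,  H_1 = Z ⊕ Z/2Z,  H_2 = 0.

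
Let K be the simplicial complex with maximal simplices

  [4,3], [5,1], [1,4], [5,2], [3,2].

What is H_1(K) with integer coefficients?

K has 5 vertices, 5 edges.
rank ∂_1 = 4, rank ∂_2 = 0 ⇒ b_1 = 5 − 4 − 0 = 1. So H_1 ≅ Z.

H_1 = Z.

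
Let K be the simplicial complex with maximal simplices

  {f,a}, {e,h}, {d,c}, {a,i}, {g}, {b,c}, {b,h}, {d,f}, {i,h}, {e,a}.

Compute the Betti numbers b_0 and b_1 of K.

Order the vertices as a < b < c < d < e < f < g < h < i. Listing each simplex with vertices in this order, K has dimension 1 with simplices:

  0-simplices (9): a, b, c, d, e, f, g, h, i
  1-simplices (9): ae, af, ai, bc, bh, cd, df, eh, hi

so the chain groups are C_0 ≅ Z^9, C_1 ≅ Z^9.

∂_1: C_1 → C_0 maps an edge to its endpoints' difference, ∂[p,q] = q − p.
The resulting 9×9 matrix has rank 7, and its Smith normal form has invariant factors (1,1,1,1,1,1,1).

Reading off H_k = ker ∂_k / im ∂_{k+1}:

  H_0: rank C_0 − rank ∂_1 = 9 − 7 = 2, and the invariant factors of ∂_1 are all 1, so H_0 = Z^2.
  H_1: rank ker ∂_1 − rank ∂_2 = (9 − 7) − 0 = 2, and there is no ∂_2, so H_1 = Z^2.

Hence the Betti numbers are b_0 = 2, b_1 = 2.

b_0 = 2, b_1 = 2.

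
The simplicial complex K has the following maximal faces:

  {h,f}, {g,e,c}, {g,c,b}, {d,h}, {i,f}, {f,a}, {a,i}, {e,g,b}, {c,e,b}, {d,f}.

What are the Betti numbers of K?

b_0 = 2, b_1 = 2, b_2 = 1.

Take the total order a < b < c < d < e < f < g < h < i on the vertex set. Then K (dimension 2) consists of the simplices:

  0-simplices (9): a, b, c, d, e, f, g, h, i
  1-simplices (12): af, ai, bc, be, bg, ce, cg, df, dh, eg, fh, fi
  2-simplices (4): bce, bcg, beg, ceg

so the chain groups are C_0 ≅ Z^9, C_1 ≅ Z^12, C_2 ≅ Z^4.

Boundary ∂_1: C_1 → C_0 sends each edge [p,q] (with p < q) to q − p. For instance
  ∂fh = h − f.
The resulting 9×12 matrix has rank 7, and its Smith normal form has invariant factors (1,1,1,1,1,1,1).

∂_2: C_2 → C_1 maps a triangle to the signed sum of its edges. For instance
  ∂ceg = eg − cg + ce,
  ∂bcg = cg − bg + bc.
As a 12×4 matrix over Z this has rank 3, with invariant factors (1,1,1).

Reading off H_k = ker ∂_k / im ∂_{k+1}:

  H_0: rank C_0 − rank ∂_1 = 9 − 7 = 2, and the invariant factors of ∂_1 are all 1, so H_0 ≅ Z^2.
  H_1: rank ker ∂_1 − rank ∂_2 = (12 − 7) − 3 = 2, and the invariant factors of ∂_2 are all 1, so H_1 ≅ Z^2.
  H_2: rank ker ∂_2 − rank ∂_3 = (4 − 3) − 0 = 1, and there is no ∂_3, so H_2 ≅ Z.

As a check, the Euler characteristic is 9 − 12 + 4 = 1, which agrees with 2 − 2 + 1 = 1.

Hence the Betti numbers are b_0 = 2, b_1 = 2, b_2 = 1.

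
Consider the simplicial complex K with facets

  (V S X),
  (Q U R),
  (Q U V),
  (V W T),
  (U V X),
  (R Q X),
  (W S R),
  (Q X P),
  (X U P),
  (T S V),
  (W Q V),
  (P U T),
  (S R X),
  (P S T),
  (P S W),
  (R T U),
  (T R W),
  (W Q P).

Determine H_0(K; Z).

Order the vertices as P < Q < R < S < T < U < V < W < X. Listing each simplex with vertices in this order, K has dimension 2 with simplices:

  0-simplices (9): P, Q, R, S, T, U, V, W, X
  1-simplices (27): PQ, PS, PT, PU, PW, PX, QR, QU, QV, QW, QX, RS, RT, RU, RW, RX, ST, SV, SW, SX, TU, TV, TW, UV, UX, VW, VX
  2-simplices (18): PQW, PQX, PST, PSW, PTU, PUX, QRU, QRX, QUV, QVW, RSW, RSX, RTU, RTW, STV, SVX, TVW, UVX

so the chain groups are C_0 ≅ Z^9, C_1 ≅ Z^27, C_2 ≅ Z^18.

∂_1: C_1 → C_0 sends each edge [p,q] (with p < q) to q − p. For instance
  ∂QV = V − Q.
As a 9×27 matrix over Z this has rank 8, with invariant factors (1,1,1,1,1,1,1,1).

∂_2: C_2 → C_1 acts by ∂[p,q,r] = [q,r] − [p,r] + [p,q]. For instance
  ∂RTU = TU − RU + RT,
  ∂SVX = VX − SX + SV.
As a 27×18 matrix over Z this has rank 18, with invariant factors (1,1,1,1,1,1,1,1,1,1,1,1,1,1,1,1,1,2).

From H_k ≅ ker(∂_k) / im(∂_{k+1}) we obtain:

  H_0: rank C_0 − rank ∂_1 = 9 − 8 = 1, and the invariant factors of ∂_1 are all 1, so H_0 ≅ Z.

(K is a triangulation of the Klein bottle.)

H_0 = Z.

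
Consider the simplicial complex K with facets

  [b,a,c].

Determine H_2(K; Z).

K has 3 vertices, 3 edges, 1 triangle.
rank ∂_2 = 1, rank ∂_3 = 0 ⇒ b_2 = 1 − 1 − 0 = 0. So H_2 ≅ 0.

H_2 = 0.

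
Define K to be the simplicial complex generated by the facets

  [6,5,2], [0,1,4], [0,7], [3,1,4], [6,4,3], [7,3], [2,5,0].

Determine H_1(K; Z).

K has 8 vertices, 14 edges, 5 triangles.
rank ∂_1 = 7, rank ∂_2 = 5 ⇒ b_1 = 14 − 7 − 5 = 2; all invariant factors of ∂_2 are 1 so no torsion. So H_1 = Z^2.

H_1 ≅ Z^2.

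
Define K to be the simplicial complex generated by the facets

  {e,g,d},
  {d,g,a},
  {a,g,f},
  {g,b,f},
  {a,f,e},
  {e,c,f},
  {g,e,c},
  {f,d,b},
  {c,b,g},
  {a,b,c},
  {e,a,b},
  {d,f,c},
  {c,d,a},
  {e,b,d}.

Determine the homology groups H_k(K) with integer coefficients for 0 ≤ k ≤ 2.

H_0 ≅ Z,  H_1 ≅ Z^2,  H_2 ≅ Z.

We work with the vertex ordering a < b < c < d < e < f < g. The simplices of K, each written with vertices in increasing order, are:

  0-simplices (7): a, b, c, d, e, f, g
  1-simplices (21): ab, ac, ad, ae, af, ag, bc, bd, be, bf, bg, cd, ce, cf, cg, de, df, dg, ef, eg, fg
  2-simplices (14): abc, abe, acd, adg, aef, afg, bcg, bde, bdf, bfg, cdf, cef, ceg, deg

giving chain groups C_0 ≅ Z^7, C_1 ≅ Z^21, C_2 ≅ Z^14.

Boundary ∂_1: C_1 → C_0 maps an edge to its endpoints' difference, ∂[p,q] = q − p.
The 7×21 boundary matrix has rank 6 and Smith normal form diag(1,1,1,1,1,1).

Boundary ∂_2: C_2 → C_1 maps a triangle to the signed sum of its edges. For instance
  ∂acd = cd − ad + ac,
  ∂afg = fg − ag + af.
The 21×14 boundary matrix has rank 13 and Smith normal form diag(1,1,1,1,1,1,1,1,1,1,1,1,1).

From H_k ≅ ker(∂_k) / im(∂_{k+1}) we obtain:

  H_0: rank C_0 − rank ∂_1 = 7 − 6 = 1, and the invariant factors of ∂_1 are all 1, so H_0 ≅ Z.
  H_1: rank ker ∂_1 − rank ∂_2 = (21 − 6) − 13 = 2, and the invariant factors of ∂_2 are all 1, so H_1 ≅ Z^2.
  H_2: rank ker ∂_2 − rank ∂_3 = (14 − 13) − 0 = 1, and there is no ∂_3, so H_2 ≅ Z.

(K is a triangulation of the torus T^2.)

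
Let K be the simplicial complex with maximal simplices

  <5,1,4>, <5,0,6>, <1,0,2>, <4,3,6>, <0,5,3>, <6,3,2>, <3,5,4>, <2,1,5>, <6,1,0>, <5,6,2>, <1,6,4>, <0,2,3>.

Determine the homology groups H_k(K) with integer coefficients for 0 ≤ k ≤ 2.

H_0 = Z,  H_1 = Z/2,  H_2 = 0.

Order the vertices as 0 < 1 < 2 < 3 < 4 < 5 < 6. Listing each simplex with vertices in this order, K has dimension 2 with simplices:

  0-simplices (7): [0], [1], [2], [3], [4], [5], [6]
  1-simplices (18): [0,1], [0,2], [0,3], [0,5], [0,6], [1,2], [1,4], [1,5], [1,6], [2,3], [2,5], [2,6], [3,4], [3,5], [3,6], [4,5], [4,6], [5,6]
  2-simplices (12): [0,1,2], [0,1,6], [0,2,3], [0,3,5], [0,5,6], [1,2,5], [1,4,5], [1,4,6], [2,3,6], [2,5,6], [3,4,5], [3,4,6]

giving chain groups C_0 ≅ Z^7, C_1 ≅ Z^18, C_2 ≅ Z^12.

Boundary ∂_1: C_1 → C_0 is given by ∂[p,q] = [q] − [p]. For instance
  ∂[1,5] = [5] − [1].
This gives a 7×18 integer matrix of rank 6; reducing to Smith normal form yields diagonal entries (1,1,1,1,1,1).

Boundary ∂_2: C_2 → C_1 maps a triangle to the signed sum of its edges. For instance
  ∂[0,5,6] = [5,6] − [0,6] + [0,5],
  ∂[2,5,6] = [5,6] − [2,6] + [2,5].
The 18×12 boundary matrix has rank 12 and Smith normal form diag(1,1,1,1,1,1,1,1,1,1,1,2).

Reading off H_k = ker ∂_k / im ∂_{k+1}:

  H_0: rank C_0 − rank ∂_1 = 7 − 6 = 1, and the invariant factors of ∂_1 are all 1, so H_0 = Z.
  H_1: rank ker ∂_1 − rank ∂_2 = (18 − 6) − 12 = 0, and ∂_2 has invariant factor 2 > 1, so H_1 = Z/2.
  H_2: rank ker ∂_2 − rank ∂_3 = (12 − 12) − 0 = 0, and there is no ∂_3, so H_2 = 0.

As a check, the Euler characteristic is 7 − 18 + 12 = 1, which agrees with 1 − 0 + 0 = 1.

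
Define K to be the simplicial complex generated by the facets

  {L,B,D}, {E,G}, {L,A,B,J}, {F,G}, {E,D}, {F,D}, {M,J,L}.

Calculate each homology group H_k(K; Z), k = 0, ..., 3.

Take the total order A < B < D < E < F < G < J < L < M on the vertex set. Then K (dimension 3) consists of the simplices:

  0-simplices (9): A, B, D, E, F, G, J, L, M
  1-simplices (14): AB, AJ, AL, BD, BJ, BL, DE, DF, DL, EG, FG, JL, JM, LM
  2-simplices (6): ABJ, ABL, AJL, BDL, BJL, JLM
  3-simplices (1): ABJL

Hence C_0 ≅ Z^9, C_1 ≅ Z^14, C_2 ≅ Z^6, C_3 ≅ Z^1.

Boundary ∂_1: C_1 → C_0 maps an edge to its endpoints' difference, ∂[p,q] = q − p. For instance
  ∂BL = L − B.
The resulting 9×14 matrix has rank 8, and its Smith normal form has invariant factors (1,1,1,1,1,1,1,1).

The boundary map ∂_2: C_2 → C_1 acts by ∂[p,q,r] = [q,r] − [p,r] + [p,q]. For instance
  ∂ABJ = BJ − AJ + AB,
  ∂AJL = JL − AL + AJ.
The resulting 14×6 matrix has rank 5, and its Smith normal form has invariant factors (1,1,1,1,1).

The boundary map ∂_3: C_3 → C_2 sends each 3-simplex σ to the alternating sum Σ_i (−1)^i (σ with its i-th vertex removed). For instance
  ∂ABJL = BJL − AJL + ABL − ABJ.
As a 6×1 matrix over Z this has rank 1, with invariant factors (1).

Reading off H_k = ker ∂_k / im ∂_{k+1}:

  H_0: rank C_0 − rank ∂_1 = 9 − 8 = 1, and the invariant factors of ∂_1 are all 1, so H_0 ≅ Z.
  H_1: rank ker ∂_1 − rank ∂_2 = (14 − 8) − 5 = 1, and the invariant factors of ∂_2 are all 1, so H_1 ≅ Z.
  H_2: rank ker ∂_2 − rank ∂_3 = (6 − 5) − 1 = 0, and the invariant factors of ∂_3 are all 1, so H_2 ≅ 0.
  H_3: rank ker ∂_3 − rank ∂_4 = (1 − 1) − 0 = 0, and there is no ∂_4, so H_3 ≅ 0.

H_0 = Z,  H_1 = Z,  H_2 = 0,  H_3 = 0.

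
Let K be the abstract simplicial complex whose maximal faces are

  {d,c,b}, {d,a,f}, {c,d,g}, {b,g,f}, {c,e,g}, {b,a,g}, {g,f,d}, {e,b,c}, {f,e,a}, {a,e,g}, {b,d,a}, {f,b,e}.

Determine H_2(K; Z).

H_2 ≅ 0.

K has 7 vertices, 18 edges, 12 triangles.
rank ∂_2 = 12, rank ∂_3 = 0 ⇒ b_2 = 12 − 12 − 0 = 0. So H_2 = 0.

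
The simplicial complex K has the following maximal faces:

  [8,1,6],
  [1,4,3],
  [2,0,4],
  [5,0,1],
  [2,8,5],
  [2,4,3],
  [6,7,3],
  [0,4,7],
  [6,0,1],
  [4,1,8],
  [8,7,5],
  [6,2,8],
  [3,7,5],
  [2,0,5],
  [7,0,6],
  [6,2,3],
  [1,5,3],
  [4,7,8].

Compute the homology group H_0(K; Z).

H_0 = Z.

Order the vertices as 0 < 1 < 2 < 3 < 4 < 5 < 6 < 7 < 8. Listing each simplex with vertices in this order, K has dimension 2 with simplices:

  0-simplices (9): [0], [1], [2], [3], [4], [5], [6], [7], [8]
  1-simplices (27): (27 of them)
  2-simplices (18): [0,1,5], [0,1,6], [0,2,4], [0,2,5], [0,4,7], [0,6,7], [1,3,4], [1,3,5], [1,4,8], [1,6,8], [2,3,4], [2,3,6], [2,5,8], [2,6,8], [3,5,7], [3,6,7], [4,7,8], [5,7,8]

so the chain groups are C_0 ≅ Z^9, C_1 ≅ Z^27, C_2 ≅ Z^18.

∂_1: C_1 → C_0 maps an edge to its endpoints' difference, ∂[p,q] = q − p. For instance
  ∂[2,5] = [5] − [2].
This gives a 9×27 integer matrix of rank 8; reducing to Smith normal form yields diagonal entries (1,1,1,1,1,1,1,1).

The boundary map ∂_2: C_2 → C_1 maps a triangle to the signed sum of its edges. For instance
  ∂[5,7,8] = [7,8] − [5,8] + [5,7],
  ∂[2,5,8] = [5,8] − [2,8] + [2,5].
As a 27×18 matrix over Z this has rank 17, with invariant factors (1,1,1,1,1,1,1,1,1,1,1,1,1,1,1,1,1).

From H_k ≅ ker(∂_k) / im(∂_{k+1}) we obtain:

  H_0: rank C_0 − rank ∂_1 = 9 − 8 = 1, and the invariant factors of ∂_1 are all 1, so H_0 = Z.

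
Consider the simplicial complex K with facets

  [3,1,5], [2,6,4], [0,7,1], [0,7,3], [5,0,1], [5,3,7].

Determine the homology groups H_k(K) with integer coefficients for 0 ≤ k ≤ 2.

H_0 ≅ Z^2,  H_1 ≅ Z,  H_2 = 0.

We work with the vertex ordering 0 < 1 < 2 < 3 < 4 < 5 < 6 < 7. The simplices of K, each written with vertices in increasing order, are:

  0-simplices (8): [0], [1], [2], [3], [4], [5], [6], [7]
  1-simplices (13): [0,1], [0,3], [0,5], [0,7], [1,3], [1,5], [1,7], [2,4], [2,6], [3,5], [3,7], [4,6], [5,7]
  2-simplices (6): [0,1,5], [0,1,7], [0,3,7], [1,3,5], [2,4,6], [3,5,7]

Hence C_0 ≅ Z^8, C_1 ≅ Z^13, C_2 ≅ Z^6.

∂_1: C_1 → C_0 is given by ∂[p,q] = [q] − [p].
The resulting 8×13 matrix has rank 6, and its Smith normal form has invariant factors (1,1,1,1,1,1).

∂_2: C_2 → C_1 maps a triangle to the signed sum of its edges. For instance
  ∂[1,3,5] = [3,5] − [1,5] + [1,3],
  ∂[0,3,7] = [3,7] − [0,7] + [0,3].
The 13×6 boundary matrix has rank 6 and Smith normal form diag(1,1,1,1,1,1).

Now H_k = ker ∂_k / im ∂_{k+1}, so:

  H_0: rank C_0 − rank ∂_1 = 8 − 6 = 2, and the invariant factors of ∂_1 are all 1, so H_0 ≅ Z^2.
  H_1: rank ker ∂_1 − rank ∂_2 = (13 − 6) − 6 = 1, and the invariant factors of ∂_2 are all 1, so H_1 ≅ Z.
  H_2: rank ker ∂_2 − rank ∂_3 = (6 − 6) − 0 = 0, and there is no ∂_3, so H_2 ≅ 0.

As a check, the Euler characteristic is 8 − 13 + 6 = 1, which agrees with 2 − 1 + 0 = 1.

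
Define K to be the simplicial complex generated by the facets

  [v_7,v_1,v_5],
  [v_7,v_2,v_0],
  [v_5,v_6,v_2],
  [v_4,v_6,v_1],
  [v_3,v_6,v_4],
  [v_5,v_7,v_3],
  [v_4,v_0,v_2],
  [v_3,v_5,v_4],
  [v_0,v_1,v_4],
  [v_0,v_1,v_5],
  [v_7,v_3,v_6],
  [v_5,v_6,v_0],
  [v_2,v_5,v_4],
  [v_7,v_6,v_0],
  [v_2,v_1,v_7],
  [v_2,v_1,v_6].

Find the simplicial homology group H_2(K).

We work with the vertex ordering v_0 < v_1 < v_2 < v_3 < v_4 < v_5 < v_6 < v_7. The simplices of K, each written with vertices in increasing order, are:

  0-simplices (8): [v_0], [v_1], [v_2], [v_3], [v_4], [v_5], [v_6], [v_7]
  1-simplices (24): (24 of them)
  2-simplices (16): (16 of them)

giving chain groups C_0 ≅ Z^8, C_1 ≅ Z^24, C_2 ≅ Z^16.

∂_1: C_1 → C_0 sends each edge [p,q] (with p < q) to q − p. For instance
  ∂[v_6,v_7] = [v_7] − [v_6].
This gives a 8×24 integer matrix of rank 7; reducing to Smith normal form yields diagonal entries (1,1,1,1,1,1,1).

Boundary ∂_2: C_2 → C_1 acts by ∂[p,q,r] = [q,r] − [p,r] + [p,q]. For instance
  ∂[v_3,v_4,v_6] = [v_4,v_6] − [v_3,v_6] + [v_3,v_4],
  ∂[v_2,v_4,v_5] = [v_4,v_5] − [v_2,v_5] + [v_2,v_4].
This gives a 24×16 integer matrix of rank 15; reducing to Smith normal form yields diagonal entries (1,1,1,1,1,1,1,1,1,1,1,1,1,1,1).

Computing H_k = (kernel of ∂_k) / (image of ∂_{k+1}):

  H_2: rank ker ∂_2 − rank ∂_3 = (16 − 15) − 0 = 1, and there is no ∂_3, so H_2 ≅ Z.

H_2 = Z.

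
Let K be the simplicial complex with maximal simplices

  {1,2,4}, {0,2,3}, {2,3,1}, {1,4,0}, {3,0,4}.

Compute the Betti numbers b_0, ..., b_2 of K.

b_0 = 1, b_1 = 1, b_2 = 0.

Fix the vertex order 0 < 1 < 2 < 3 < 4 and write every simplex with vertices in increasing order. Then dim K = 2 and the simplices of K are:

  0-simplices (5): [0], [1], [2], [3], [4]
  1-simplices (10): [0,1], [0,2], [0,3], [0,4], [1,2], [1,3], [1,4], [2,3], [2,4], [3,4]
  2-simplices (5): [0,1,4], [0,2,3], [0,3,4], [1,2,3], [1,2,4]

so the chain groups are C_0 ≅ Z^5, C_1 ≅ Z^10, C_2 ≅ Z^5.

Boundary ∂_1: C_1 → C_0 maps an edge to its endpoints' difference, ∂[p,q] = q − p. For instance
  ∂[1,4] = [4] − [1].
As a 5×10 matrix over Z this has rank 4, with invariant factors (1,1,1,1).

∂_2: C_2 → C_1 maps a triangle to the signed sum of its edges. For instance
  ∂[0,2,3] = [2,3] − [0,3] + [0,2],
  ∂[0,1,4] = [1,4] − [0,4] + [0,1].
The 10×5 boundary matrix has rank 5 and Smith normal form diag(1,1,1,1,1).

Computing H_k = (kernel of ∂_k) / (image of ∂_{k+1}):

  H_0: rank C_0 − rank ∂_1 = 5 − 4 = 1, and the invariant factors of ∂_1 are all 1, so H_0 = Z.
  H_1: rank ker ∂_1 − rank ∂_2 = (10 − 4) − 5 = 1, and the invariant factors of ∂_2 are all 1, so H_1 = Z.
  H_2: rank ker ∂_2 − rank ∂_3 = (5 − 5) − 0 = 0, and there is no ∂_3, so H_2 = 0.

Hence the Betti numbers are b_0 = 1, b_1 = 1, b_2 = 0.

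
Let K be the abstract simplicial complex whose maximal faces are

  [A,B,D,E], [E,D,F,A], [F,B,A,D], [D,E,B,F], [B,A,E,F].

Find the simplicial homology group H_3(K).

H_3 = Z.

We work with the vertex ordering A < B < D < E < F. The simplices of K, each written with vertices in increasing order, are:

  0-simplices (5): A, B, D, E, F
  1-simplices (10): AB, AD, AE, AF, BD, BE, BF, DE, DF, EF
  2-simplices (10): ABD, ABE, ABF, ADE, ADF, AEF, BDE, BDF, BEF, DEF
  3-simplices (5): ABDE, ABDF, ABEF, ADEF, BDEF

Hence C_0 ≅ Z^5, C_1 ≅ Z^10, C_2 ≅ Z^10, C_3 ≅ Z^5.

The boundary map ∂_1: C_1 → C_0 sends each edge [p,q] (with p < q) to q − p. For instance
  ∂DE = E − D.
This gives a 5×10 integer matrix of rank 4; reducing to Smith normal form yields diagonal entries (1,1,1,1).

Boundary ∂_2: C_2 → C_1 maps a triangle to the signed sum of its edges. For instance
  ∂ABE = BE − AE + AB,
  ∂ABD = BD − AD + AB.
As a 10×10 matrix over Z this has rank 6, with invariant factors (1,1,1,1,1,1).

The boundary map ∂_3: C_3 → C_2 sends each 3-simplex σ to the alternating sum Σ_i (−1)^i (σ with its i-th vertex removed). For instance
  ∂ADEF = DEF − AEF + ADF − ADE,
  ∂BDEF = DEF − BEF + BDF − BDE.
This gives a 10×5 integer matrix of rank 4; reducing to Smith normal form yields diagonal entries (1,1,1,1).

Reading off H_k = ker ∂_k / im ∂_{k+1}:

  H_3: rank ker ∂_3 − rank ∂_4 = (5 − 4) − 0 = 1, and there is no ∂_4, so H_3 ≅ Z.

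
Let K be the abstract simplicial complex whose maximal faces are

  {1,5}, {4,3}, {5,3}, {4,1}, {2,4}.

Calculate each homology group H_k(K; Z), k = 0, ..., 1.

H_0 = Z,  H_1 = Z.

Fix the vertex order 1 < 2 < 3 < 4 < 5 and write every simplex with vertices in increasing order. Then dim K = 1 and the simplices of K are:

  0-simplices (5): [1], [2], [3], [4], [5]
  1-simplices (5): [1,4], [1,5], [2,4], [3,4], [3,5]

so the chain groups are C_0 ≅ Z^5, C_1 ≅ Z^5.

The boundary map ∂_1: C_1 → C_0 sends each edge [p,q] (with p < q) to q − p. For instance
  ∂[3,5] = [5] − [3].
The resulting 5×5 matrix has rank 4, and its Smith normal form has invariant factors (1,1,1,1).

Reading off H_k = ker ∂_k / im ∂_{k+1}:

  H_0: rank C_0 − rank ∂_1 = 5 − 4 = 1, and the invariant factors of ∂_1 are all 1, so H_0 ≅ Z.
  H_1: rank ker ∂_1 − rank ∂_2 = (5 − 4) − 0 = 1, and there is no ∂_2, so H_1 ≅ Z.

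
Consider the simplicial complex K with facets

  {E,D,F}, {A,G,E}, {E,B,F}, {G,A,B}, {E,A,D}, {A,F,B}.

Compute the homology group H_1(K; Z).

Take the total order A < B < D < E < F < G on the vertex set. Then K (dimension 2) consists of the simplices:

  0-simplices (6): A, B, D, E, F, G
  1-simplices (12): AB, AD, AE, AF, AG, BE, BF, BG, DE, DF, EF, EG
  2-simplices (6): ABF, ABG, ADE, AEG, BEF, DEF

giving chain groups C_0 ≅ Z^6, C_1 ≅ Z^12, C_2 ≅ Z^6.

∂_1: C_1 → C_0 is given by ∂[p,q] = [q] − [p]. For instance
  ∂EF = F − E.
The resulting 6×12 matrix has rank 5, and its Smith normal form has invariant factors (1,1,1,1,1).

Boundary ∂_2: C_2 → C_1 acts by ∂[p,q,r] = [q,r] − [p,r] + [p,q]. For instance
  ∂AEG = EG − AG + AE,
  ∂ABG = BG − AG + AB.
As a 12×6 matrix over Z this has rank 6, with invariant factors (1,1,1,1,1,1).

From H_k ≅ ker(∂_k) / im(∂_{k+1}) we obtain:

  H_1: rank ker ∂_1 − rank ∂_2 = (12 − 5) − 6 = 1, and the invariant factors of ∂_2 are all 1, so H_1 = Z.

H_1 = Z.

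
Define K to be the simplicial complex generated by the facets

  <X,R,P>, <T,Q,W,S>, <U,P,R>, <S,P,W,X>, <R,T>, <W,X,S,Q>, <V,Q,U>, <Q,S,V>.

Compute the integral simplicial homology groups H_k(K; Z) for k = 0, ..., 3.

Take the total order P < Q < R < S < T < U < V < W < X on the vertex set. Then K (dimension 3) consists of the simplices:

  0-simplices (9): P, Q, R, S, T, U, V, W, X
  1-simplices (21): PR, PS, PU, PW, PX, QS, QT, QU, QV, QW, QX, RT, RU, RX, ST, SV, SW, SX, TW, UV, WX
  2-simplices (14): PRU, PRX, PSW, PSX, PWX, QST, QSV, QSW, QSX, QTW, QUV, QWX, STW, SWX
  3-simplices (3): PSWX, QSTW, QSWX

Hence C_0 ≅ Z^9, C_1 ≅ Z^21, C_2 ≅ Z^14, C_3 ≅ Z^3.

The boundary map ∂_1: C_1 → C_0 sends each edge [p,q] (with p < q) to q − p. For instance
  ∂PS = S − P.
The resulting 9×21 matrix has rank 8, and its Smith normal form has invariant factors (1,1,1,1,1,1,1,1).

The boundary map ∂_2: C_2 → C_1 sends each 2-simplex [p,q,r] to [q,r] − [p,r] + [p,q]. For instance
  ∂PWX = WX − PX + PW,
  ∂QST = ST − QT + QS.
The resulting 21×14 matrix has rank 11, and its Smith normal form has invariant factors (1,1,1,1,1,1,1,1,1,1,1).

The boundary map ∂_3: C_3 → C_2 sends each 3-simplex σ to the alternating sum Σ_i (−1)^i (σ with its i-th vertex removed). For instance
  ∂QSWX = SWX − QWX + QSX − QSW,
  ∂PSWX = SWX − PWX + PSX − PSW.
The 14×3 boundary matrix has rank 3 and Smith normal form diag(1,1,1).

Now H_k = ker ∂_k / im ∂_{k+1}, so:

  H_0: rank C_0 − rank ∂_1 = 9 − 8 = 1, and the invariant factors of ∂_1 are all 1, so H_0 ≅ Z.
  H_1: rank ker ∂_1 − rank ∂_2 = (21 − 8) − 11 = 2, and the invariant factors of ∂_2 are all 1, so H_1 ≅ Z^2.
  H_2: rank ker ∂_2 − rank ∂_3 = (14 − 11) − 3 = 0, and the invariant factors of ∂_3 are all 1, so H_2 ≅ 0.
  H_3: rank ker ∂_3 − rank ∂_4 = (3 − 3) − 0 = 0, and there is no ∂_4, so H_3 ≅ 0.

H_0 = Z,  H_1 = Z^2,  H_2 = 0,  H_3 = 0.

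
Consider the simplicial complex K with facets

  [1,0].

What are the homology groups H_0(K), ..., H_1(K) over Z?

H_0 ≅ Z,  H_1 = 0.

K has 2 vertices, 1 edge.
rank ∂_0 = 0, rank ∂_1 = 1 ⇒ b_0 = 2 − 0 − 1 = 1; all invariant factors of ∂_1 are 1 so no torsion. So H_0 ≅ Z.
rank ∂_1 = 1, rank ∂_2 = 0 ⇒ b_1 = 1 − 1 − 0 = 0. So H_1 ≅ 0.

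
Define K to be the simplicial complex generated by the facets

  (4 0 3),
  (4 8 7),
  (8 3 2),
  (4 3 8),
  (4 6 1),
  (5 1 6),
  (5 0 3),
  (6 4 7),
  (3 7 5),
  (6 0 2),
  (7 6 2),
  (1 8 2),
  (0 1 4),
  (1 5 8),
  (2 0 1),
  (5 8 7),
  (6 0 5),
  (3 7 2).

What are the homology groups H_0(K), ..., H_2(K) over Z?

K has 9 vertices, 27 edges, 18 triangles.
rank ∂_0 = 0, rank ∂_1 = 8 ⇒ b_0 = 9 − 0 − 8 = 1; all invariant factors of ∂_1 are 1 so no torsion. So H_0 ≅ Z.
rank ∂_1 = 8, rank ∂_2 = 18 ⇒ b_1 = 27 − 8 − 18 = 1; ∂_2 has invariant factor(s) [2] giving torsion. So H_1 ≅ Z ⊕ Z/2.
rank ∂_2 = 18, rank ∂_3 = 0 ⇒ b_2 = 18 − 18 − 0 = 0. So H_2 ≅ 0.

H_0 = Z,  H_1 = Z ⊕ Z/2,  H_2 = 0.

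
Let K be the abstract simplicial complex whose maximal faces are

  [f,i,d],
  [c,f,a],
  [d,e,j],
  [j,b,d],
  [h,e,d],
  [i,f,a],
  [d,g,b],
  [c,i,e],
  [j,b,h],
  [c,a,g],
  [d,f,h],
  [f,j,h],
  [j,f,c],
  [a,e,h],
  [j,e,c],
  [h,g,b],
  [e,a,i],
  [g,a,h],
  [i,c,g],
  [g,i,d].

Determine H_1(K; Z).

We work with the vertex ordering a < b < c < d < e < f < g < h < i < j. The simplices of K, each written with vertices in increasing order, are:

  0-simplices (10): a, b, c, d, e, f, g, h, i, j
  1-simplices (30): ac, ae, af, ag, ah, ai, bd, bg, bh, bj, ce, cf, cg, ci, cj, de, df, dg, dh, di, dj, eh, ei, ej, fh, fi, fj, gh, gi, hj
  2-simplices (20): acf, acg, aeh, aei, afi, agh, bdg, bdj, bgh, bhj, cei, cej, cfj, cgi, deh, dej, dfh, dfi, dgi, fhj

giving chain groups C_0 ≅ Z^10, C_1 ≅ Z^30, C_2 ≅ Z^20.

∂_1: C_1 → C_0 sends each edge [p,q] (with p < q) to q − p. For instance
  ∂dh = h − d.
The resulting 10×30 matrix has rank 9, and its Smith normal form has invariant factors (1,1,1,1,1,1,1,1,1).

Boundary ∂_2: C_2 → C_1 maps a triangle to the signed sum of its edges. For instance
  ∂dej = ej − dj + de,
  ∂aeh = eh − ah + ae.
As a 30×20 matrix over Z this has rank 20, with invariant factors (1,1,1,1,1,1,1,1,1,1,1,1,1,1,1,1,1,1,1,2).

Reading off H_k = ker ∂_k / im ∂_{k+1}:

  H_1: rank ker ∂_1 − rank ∂_2 = (30 − 9) − 20 = 1, and ∂_2 has invariant factor 2 > 1, so H_1 = Z × Z/2.

(K is a triangulation of the Klein bottle.)

H_1 ≅ Z × Z/2.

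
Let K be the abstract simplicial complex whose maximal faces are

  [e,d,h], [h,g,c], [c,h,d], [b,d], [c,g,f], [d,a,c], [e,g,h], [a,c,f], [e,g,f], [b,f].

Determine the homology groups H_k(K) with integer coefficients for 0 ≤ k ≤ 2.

Fix the vertex order a < b < c < d < e < f < g < h and write every simplex with vertices in increasing order. Then dim K = 2 and the simplices of K are:

  0-simplices (8): a, b, c, d, e, f, g, h
  1-simplices (16): ac, ad, af, bd, bf, cd, cf, cg, ch, de, dh, ef, eg, eh, fg, gh
  2-simplices (8): acd, acf, cdh, cfg, cgh, deh, efg, egh

giving chain groups C_0 ≅ Z^8, C_1 ≅ Z^16, C_2 ≅ Z^8.

∂_1: C_1 → C_0 is given by ∂[p,q] = [q] − [p].
This gives a 8×16 integer matrix of rank 7; reducing to Smith normal form yields diagonal entries (1,1,1,1,1,1,1).

Boundary ∂_2: C_2 → C_1 sends each 2-simplex [p,q,r] to [q,r] − [p,r] + [p,q]. For instance
  ∂efg = fg − eg + ef,
  ∂acf = cf − af + ac.
This gives a 16×8 integer matrix of rank 8; reducing to Smith normal form yields diagonal entries (1,1,1,1,1,1,1,1).

Now H_k = ker ∂_k / im ∂_{k+1}, so:

  H_0: rank C_0 − rank ∂_1 = 8 − 7 = 1, and the invariant factors of ∂_1 are all 1, so H_0 ≅ Z.
  H_1: rank ker ∂_1 − rank ∂_2 = (16 − 7) − 8 = 1, and the invariant factors of ∂_2 are all 1, so H_1 ≅ Z.
  H_2: rank ker ∂_2 − rank ∂_3 = (8 − 8) − 0 = 0, and there is no ∂_3, so H_2 ≅ 0.

H_0 ≅ Z,  H_1 ≅ Z,  H_2 = 0.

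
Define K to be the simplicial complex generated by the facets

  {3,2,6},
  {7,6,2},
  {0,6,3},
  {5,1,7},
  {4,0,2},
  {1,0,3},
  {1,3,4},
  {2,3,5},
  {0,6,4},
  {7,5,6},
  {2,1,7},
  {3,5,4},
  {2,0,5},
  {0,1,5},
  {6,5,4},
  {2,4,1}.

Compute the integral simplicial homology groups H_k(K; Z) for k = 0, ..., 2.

K has 8 vertices, 24 edges, 16 triangles.
rank ∂_0 = 0, rank ∂_1 = 7 ⇒ b_0 = 8 − 0 − 7 = 1; all invariant factors of ∂_1 are 1 so no torsion. So H_0 = Z.
rank ∂_1 = 7, rank ∂_2 = 15 ⇒ b_1 = 24 − 7 − 15 = 2; all invariant factors of ∂_2 are 1 so no torsion. So H_1 = Z^2.
rank ∂_2 = 15, rank ∂_3 = 0 ⇒ b_2 = 16 − 15 − 0 = 1. So H_2 = Z.

H_0 ≅ Z,  H_1 ≅ Z^2,  H_2 ≅ Z.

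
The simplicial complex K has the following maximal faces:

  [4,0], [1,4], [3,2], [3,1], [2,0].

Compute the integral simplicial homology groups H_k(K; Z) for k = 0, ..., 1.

K has 5 vertices, 5 edges.
rank ∂_0 = 0, rank ∂_1 = 4 ⇒ b_0 = 5 − 0 − 4 = 1; all invariant factors of ∂_1 are 1 so no torsion. So H_0 = Z.
rank ∂_1 = 4, rank ∂_2 = 0 ⇒ b_1 = 5 − 4 − 0 = 1. So H_1 = Z.

H_0 = Z,  H_1 = Z.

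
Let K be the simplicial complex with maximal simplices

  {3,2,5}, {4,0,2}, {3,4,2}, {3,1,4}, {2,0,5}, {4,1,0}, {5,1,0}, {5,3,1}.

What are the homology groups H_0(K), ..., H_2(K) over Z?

H_0 ≅ Z,  H_1 = 0,  H_2 ≅ Z.

Fix the vertex order 0 < 1 < 2 < 3 < 4 < 5 and write every simplex with vertices in increasing order. Then dim K = 2 and the simplices of K are:

  0-simplices (6): [0], [1], [2], [3], [4], [5]
  1-simplices (12): [0,1], [0,2], [0,4], [0,5], [1,3], [1,4], [1,5], [2,3], [2,4], [2,5], [3,4], [3,5]
  2-simplices (8): [0,1,4], [0,1,5], [0,2,4], [0,2,5], [1,3,4], [1,3,5], [2,3,4], [2,3,5]

so the chain groups are C_0 ≅ Z^6, C_1 ≅ Z^12, C_2 ≅ Z^8.

∂_1: C_1 → C_0 is given by ∂[p,q] = [q] − [p].
This gives a 6×12 integer matrix of rank 5; reducing to Smith normal form yields diagonal entries (1,1,1,1,1).

The boundary map ∂_2: C_2 → C_1 maps a triangle to the signed sum of its edges. For instance
  ∂[0,1,4] = [1,4] − [0,4] + [0,1],
  ∂[0,2,4] = [2,4] − [0,4] + [0,2].
This gives a 12×8 integer matrix of rank 7; reducing to Smith normal form yields diagonal entries (1,1,1,1,1,1,1).

Computing H_k = (kernel of ∂_k) / (image of ∂_{k+1}):

  H_0: rank C_0 − rank ∂_1 = 6 − 5 = 1, and the invariant factors of ∂_1 are all 1, so H_0 ≅ Z.
  H_1: rank ker ∂_1 − rank ∂_2 = (12 − 5) − 7 = 0, and the invariant factors of ∂_2 are all 1, so H_1 ≅ 0.
  H_2: rank ker ∂_2 − rank ∂_3 = (8 − 7) − 0 = 1, and there is no ∂_3, so H_2 ≅ Z.

As a check, the Euler characteristic is 6 − 12 + 8 = 2, which agrees with 1 − 0 + 1 = 2.
(K is a triangulation of the 2-sphere S^2.)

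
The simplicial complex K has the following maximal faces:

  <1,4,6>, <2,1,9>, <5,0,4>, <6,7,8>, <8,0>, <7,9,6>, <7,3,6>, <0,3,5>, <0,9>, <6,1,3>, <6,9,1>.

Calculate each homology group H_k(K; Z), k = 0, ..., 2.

K has 10 vertices, 21 edges, 9 triangles.
rank ∂_0 = 0, rank ∂_1 = 9 ⇒ b_0 = 10 − 0 − 9 = 1; all invariant factors of ∂_1 are 1 so no torsion. So H_0 = Z.
rank ∂_1 = 9, rank ∂_2 = 9 ⇒ b_1 = 21 − 9 − 9 = 3; all invariant factors of ∂_2 are 1 so no torsion. So H_1 = Z^3.
rank ∂_2 = 9, rank ∂_3 = 0 ⇒ b_2 = 9 − 9 − 0 = 0. So H_2 = 0.

H_0 ≅ Z,  H_1 ≅ Z^3,  H_2 = 0.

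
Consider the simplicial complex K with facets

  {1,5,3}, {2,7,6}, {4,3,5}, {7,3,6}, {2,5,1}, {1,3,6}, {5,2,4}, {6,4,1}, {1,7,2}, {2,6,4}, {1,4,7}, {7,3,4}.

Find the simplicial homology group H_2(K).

K has 7 vertices, 18 edges, 12 triangles.
rank ∂_2 = 12, rank ∂_3 = 0 ⇒ b_2 = 12 − 12 − 0 = 0. So H_2 = 0.

H_2 ≅ 0.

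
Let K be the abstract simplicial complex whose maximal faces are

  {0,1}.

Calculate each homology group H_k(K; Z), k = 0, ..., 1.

H_0 = Z,  H_1 = 0.

K has 2 vertices, 1 edge.
rank ∂_0 = 0, rank ∂_1 = 1 ⇒ b_0 = 2 − 0 − 1 = 1; all invariant factors of ∂_1 are 1 so no torsion. So H_0 ≅ Z.
rank ∂_1 = 1, rank ∂_2 = 0 ⇒ b_1 = 1 − 1 − 0 = 0. So H_1 ≅ 0.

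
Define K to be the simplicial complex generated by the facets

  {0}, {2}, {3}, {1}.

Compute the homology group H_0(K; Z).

Take the total order 0 < 1 < 2 < 3 on the vertex set. Then K (dimension 0) consists of the simplices:

  0-simplices (4): [0], [1], [2], [3]

so the chain groups are C_0 ≅ Z^4.

From H_k ≅ ker(∂_k) / im(∂_{k+1}) we obtain:

  H_0: rank C_0 − rank ∂_1 = 4 − 0 = 4, and there is no ∂_1, so H_0 ≅ Z^4.

H_0 ≅ Z^4.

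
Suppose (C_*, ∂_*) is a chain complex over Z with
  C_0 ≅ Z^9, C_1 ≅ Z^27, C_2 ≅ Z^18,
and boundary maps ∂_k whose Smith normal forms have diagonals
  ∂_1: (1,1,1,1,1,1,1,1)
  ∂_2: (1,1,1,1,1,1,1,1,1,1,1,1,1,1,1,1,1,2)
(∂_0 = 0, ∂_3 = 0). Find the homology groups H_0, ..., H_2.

H_0: b_0 = 9 − 0 − 8 = 1; torsion from ∂_1 factors > 1: none. So H_0 = Z.
H_1: b_1 = 27 − 8 − 18 = 1; torsion from ∂_2 factors > 1: [2]. So H_1 = Z ⊕ Z/2Z.
H_2: b_2 = 18 − 18 − 0 = 0; torsion from ∂_3 factors > 1: none. So H_2 = 0.

H_0 = Z,  H_1 = Z ⊕ Z/2Z,  H_2 = 0.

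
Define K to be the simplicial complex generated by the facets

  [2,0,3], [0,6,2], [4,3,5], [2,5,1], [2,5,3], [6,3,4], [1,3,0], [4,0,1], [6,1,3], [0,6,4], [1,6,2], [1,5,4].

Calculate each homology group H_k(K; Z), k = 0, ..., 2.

Take the total order 0 < 1 < 2 < 3 < 4 < 5 < 6 on the vertex set. Then K (dimension 2) consists of the simplices:

  0-simplices (7): [0], [1], [2], [3], [4], [5], [6]
  1-simplices (18): [0,1], [0,2], [0,3], [0,4], [0,6], [1,2], [1,3], [1,4], [1,5], [1,6], [2,3], [2,5], [2,6], [3,4], [3,5], [3,6], [4,5], [4,6]
  2-simplices (12): [0,1,3], [0,1,4], [0,2,3], [0,2,6], [0,4,6], [1,2,5], [1,2,6], [1,3,6], [1,4,5], [2,3,5], [3,4,5], [3,4,6]

so the chain groups are C_0 ≅ Z^7, C_1 ≅ Z^18, C_2 ≅ Z^12.

The boundary map ∂_1: C_1 → C_0 maps an edge to its endpoints' difference, ∂[p,q] = q − p. For instance
  ∂[0,6] = [6] − [0].
The resulting 7×18 matrix has rank 6, and its Smith normal form has invariant factors (1,1,1,1,1,1).

The boundary map ∂_2: C_2 → C_1 sends each 2-simplex [p,q,r] to [q,r] − [p,r] + [p,q]. For instance
  ∂[0,2,6] = [2,6] − [0,6] + [0,2],
  ∂[1,4,5] = [4,5] − [1,5] + [1,4].
As a 18×12 matrix over Z this has rank 12, with invariant factors (1,1,1,1,1,1,1,1,1,1,1,2).

From H_k ≅ ker(∂_k) / im(∂_{k+1}) we obtain:

  H_0: rank C_0 − rank ∂_1 = 7 − 6 = 1, and the invariant factors of ∂_1 are all 1, so H_0 ≅ Z.
  H_1: rank ker ∂_1 − rank ∂_2 = (18 − 6) − 12 = 0, and ∂_2 has invariant factor 2 > 1, so H_1 ≅ Z_2.
  H_2: rank ker ∂_2 − rank ∂_3 = (12 − 12) − 0 = 0, and there is no ∂_3, so H_2 ≅ 0.

(K is a triangulation of the real projective plane RP^2.)

H_0 ≅ Z,  H_1 ≅ Z_2,  H_2 = 0.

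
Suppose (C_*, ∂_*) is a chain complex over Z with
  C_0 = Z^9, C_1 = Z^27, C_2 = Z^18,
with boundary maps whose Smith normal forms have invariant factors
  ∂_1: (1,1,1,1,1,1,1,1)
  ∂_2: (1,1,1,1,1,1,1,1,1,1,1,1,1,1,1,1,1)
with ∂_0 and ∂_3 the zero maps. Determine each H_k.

H_0: b_0 = 9 − 0 − 8 = 1; torsion from ∂_1 factors > 1: none. So H_0 ≅ Z.
H_1: b_1 = 27 − 8 − 17 = 2; torsion from ∂_2 factors > 1: none. So H_1 ≅ Z^2.
H_2: b_2 = 18 − 17 − 0 = 1; torsion from ∂_3 factors > 1: none. So H_2 ≅ Z.

H_0 ≅ Z,  H_1 ≅ Z^2,  H_2 ≅ Z.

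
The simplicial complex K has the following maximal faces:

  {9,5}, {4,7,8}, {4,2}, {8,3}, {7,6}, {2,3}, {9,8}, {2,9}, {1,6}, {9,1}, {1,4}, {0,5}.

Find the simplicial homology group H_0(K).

K has 10 vertices, 14 edges, 1 triangle.
rank ∂_0 = 0, rank ∂_1 = 9 ⇒ b_0 = 10 − 0 − 9 = 1; all invariant factors of ∂_1 are 1 so no torsion. So H_0 ≅ Z.

H_0 ≅ Z.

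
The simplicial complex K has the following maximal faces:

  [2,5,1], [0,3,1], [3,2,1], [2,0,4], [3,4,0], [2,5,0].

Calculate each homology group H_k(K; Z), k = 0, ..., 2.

H_0 ≅ Z,  H_1 ≅ Z,  H_2 = 0.

Fix the vertex order 0 < 1 < 2 < 3 < 4 < 5 and write every simplex with vertices in increasing order. Then dim K = 2 and the simplices of K are:

  0-simplices (6): [0], [1], [2], [3], [4], [5]
  1-simplices (12): [0,1], [0,2], [0,3], [0,4], [0,5], [1,2], [1,3], [1,5], [2,3], [2,4], [2,5], [3,4]
  2-simplices (6): [0,1,3], [0,2,4], [0,2,5], [0,3,4], [1,2,3], [1,2,5]

so the chain groups are C_0 ≅ Z^6, C_1 ≅ Z^12, C_2 ≅ Z^6.

Boundary ∂_1: C_1 → C_0 is given by ∂[p,q] = [q] − [p]. For instance
  ∂[0,4] = [4] − [0].
This gives a 6×12 integer matrix of rank 5; reducing to Smith normal form yields diagonal entries (1,1,1,1,1).

∂_2: C_2 → C_1 maps a triangle to the signed sum of its edges. For instance
  ∂[1,2,3] = [2,3] − [1,3] + [1,2],
  ∂[0,3,4] = [3,4] − [0,4] + [0,3].
As a 12×6 matrix over Z this has rank 6, with invariant factors (1,1,1,1,1,1).

Reading off H_k = ker ∂_k / im ∂_{k+1}:

  H_0: rank C_0 − rank ∂_1 = 6 − 5 = 1, and the invariant factors of ∂_1 are all 1, so H_0 ≅ Z.
  H_1: rank ker ∂_1 − rank ∂_2 = (12 − 5) − 6 = 1, and the invariant factors of ∂_2 are all 1, so H_1 ≅ Z.
  H_2: rank ker ∂_2 − rank ∂_3 = (6 − 6) − 0 = 0, and there is no ∂_3, so H_2 ≅ 0.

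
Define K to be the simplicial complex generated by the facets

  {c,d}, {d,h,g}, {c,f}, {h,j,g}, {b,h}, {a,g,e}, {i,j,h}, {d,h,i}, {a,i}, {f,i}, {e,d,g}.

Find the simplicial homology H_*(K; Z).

We work with the vertex ordering a < b < c < d < e < f < g < h < i < j. The simplices of K, each written with vertices in increasing order, are:

  0-simplices (10): a, b, c, d, e, f, g, h, i, j
  1-simplices (17): ae, ag, ai, bh, cd, cf, de, dg, dh, di, eg, fi, gh, gj, hi, hj, ij
  2-simplices (6): aeg, deg, dgh, dhi, ghj, hij

giving chain groups C_0 ≅ Z^10, C_1 ≅ Z^17, C_2 ≅ Z^6.

The boundary map ∂_1: C_1 → C_0 is given by ∂[p,q] = [q] − [p].
As a 10×17 matrix over Z this has rank 9, with invariant factors (1,1,1,1,1,1,1,1,1).

∂_2: C_2 → C_1 maps a triangle to the signed sum of its edges. For instance
  ∂ghj = hj − gj + gh,
  ∂aeg = eg − ag + ae.
The 17×6 boundary matrix has rank 6 and Smith normal form diag(1,1,1,1,1,1).

Computing H_k = (kernel of ∂_k) / (image of ∂_{k+1}):

  H_0: rank C_0 − rank ∂_1 = 10 − 9 = 1, and the invariant factors of ∂_1 are all 1, so H_0 = Z.
  H_1: rank ker ∂_1 − rank ∂_2 = (17 − 9) − 6 = 2, and the invariant factors of ∂_2 are all 1, so H_1 = Z^2.
  H_2: rank ker ∂_2 − rank ∂_3 = (6 − 6) − 0 = 0, and there is no ∂_3, so H_2 = 0.

H_0 ≅ Z,  H_1 ≅ Z^2,  H_2 = 0.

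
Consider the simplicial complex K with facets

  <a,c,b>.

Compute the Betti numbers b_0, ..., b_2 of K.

b_0 = 1, b_1 = 0, b_2 = 0.

We work with the vertex ordering a < b < c. The simplices of K, each written with vertices in increasing order, are:

  0-simplices (3): a, b, c
  1-simplices (3): ab, ac, bc
  2-simplices (1): abc

Hence C_0 ≅ Z^3, C_1 ≅ Z^3, C_2 ≅ Z^1.

Boundary ∂_1: C_1 → C_0 is given by ∂[p,q] = [q] − [p]. For instance
  ∂ac = c − a.
This gives a 3×3 integer matrix of rank 2; reducing to Smith normal form yields diagonal entries (1,1).

Boundary ∂_2: C_2 → C_1 maps a triangle to the signed sum of its edges. For instance
  ∂abc = bc − ac + ab.
The 3×1 boundary matrix has rank 1 and Smith normal form diag(1).

Computing H_k = (kernel of ∂_k) / (image of ∂_{k+1}):

  H_0: rank C_0 − rank ∂_1 = 3 − 2 = 1, and the invariant factors of ∂_1 are all 1, so H_0 = Z.
  H_1: rank ker ∂_1 − rank ∂_2 = (3 − 2) − 1 = 0, and the invariant factors of ∂_2 are all 1, so H_1 = 0.
  H_2: rank ker ∂_2 − rank ∂_3 = (1 − 1) − 0 = 0, and there is no ∂_3, so H_2 = 0.

Hence the Betti numbers are b_0 = 1, b_1 = 0, b_2 = 0.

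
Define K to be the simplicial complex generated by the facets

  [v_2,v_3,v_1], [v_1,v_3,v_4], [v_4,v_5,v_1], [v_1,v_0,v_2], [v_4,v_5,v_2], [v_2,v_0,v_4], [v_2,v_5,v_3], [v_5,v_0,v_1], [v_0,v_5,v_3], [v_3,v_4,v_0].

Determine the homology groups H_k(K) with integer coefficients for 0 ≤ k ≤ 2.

H_0 = Z,  H_1 = Z/2,  H_2 = 0.

K has 6 vertices, 15 edges, 10 triangles.
rank ∂_0 = 0, rank ∂_1 = 5 ⇒ b_0 = 6 − 0 − 5 = 1; all invariant factors of ∂_1 are 1 so no torsion. So H_0 = Z.
rank ∂_1 = 5, rank ∂_2 = 10 ⇒ b_1 = 15 − 5 − 10 = 0; ∂_2 has invariant factor(s) [2] giving torsion. So H_1 = Z/2.
rank ∂_2 = 10, rank ∂_3 = 0 ⇒ b_2 = 10 − 10 − 0 = 0. So H_2 = 0.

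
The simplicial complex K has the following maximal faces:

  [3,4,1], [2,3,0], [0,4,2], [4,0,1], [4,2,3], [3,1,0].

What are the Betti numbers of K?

Fix the vertex order 0 < 1 < 2 < 3 < 4 and write every simplex with vertices in increasing order. Then dim K = 2 and the simplices of K are:

  0-simplices (5): [0], [1], [2], [3], [4]
  1-simplices (9): [0,1], [0,2], [0,3], [0,4], [1,3], [1,4], [2,3], [2,4], [3,4]
  2-simplices (6): [0,1,3], [0,1,4], [0,2,3], [0,2,4], [1,3,4], [2,3,4]

Hence C_0 ≅ Z^5, C_1 ≅ Z^9, C_2 ≅ Z^6.

The boundary map ∂_1: C_1 → C_0 is given by ∂[p,q] = [q] − [p].
This gives a 5×9 integer matrix of rank 4; reducing to Smith normal form yields diagonal entries (1,1,1,1).

∂_2: C_2 → C_1 sends each 2-simplex [p,q,r] to [q,r] − [p,r] + [p,q]. For instance
  ∂[0,1,4] = [1,4] − [0,4] + [0,1],
  ∂[0,2,3] = [2,3] − [0,3] + [0,2].
The resulting 9×6 matrix has rank 5, and its Smith normal form has invariant factors (1,1,1,1,1).

Reading off H_k = ker ∂_k / im ∂_{k+1}:

  H_0: rank C_0 − rank ∂_1 = 5 − 4 = 1, and the invariant factors of ∂_1 are all 1, so H_0 ≅ Z.
  H_1: rank ker ∂_1 − rank ∂_2 = (9 − 4) − 5 = 0, and the invariant factors of ∂_2 are all 1, so H_1 ≅ 0.
  H_2: rank ker ∂_2 − rank ∂_3 = (6 − 5) − 0 = 1, and there is no ∂_3, so H_2 ≅ Z.

As a check, the Euler characteristic is 5 − 9 + 6 = 2, which agrees with 1 − 0 + 1 = 2.

Hence the Betti numbers are b_0 = 1, b_1 = 0, b_2 = 1.

b_0 = 1, b_1 = 0, b_2 = 1.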